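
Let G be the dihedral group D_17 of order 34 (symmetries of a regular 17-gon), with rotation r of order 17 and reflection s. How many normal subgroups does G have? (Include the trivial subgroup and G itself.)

G has 20 subgroups. Checking conjugation-invariance by order — order 1: 1/1 normal; order 2: 0/17 normal; order 17: 1/1 normal; order 34: 1/1 normal.
Total normal subgroups: 3.

3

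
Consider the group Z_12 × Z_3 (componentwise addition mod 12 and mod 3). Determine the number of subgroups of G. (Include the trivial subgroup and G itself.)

|G| = 36, so by Lagrange every subgroup order divides 36. Divisors: 1, 2, 3, 4, 6, 9, 12, 18, 36.
Subgroups by order — order 1: 1; order 2: 1; order 3: 4; order 4: 1; order 6: 4; order 9: 1; order 12: 4; order 18: 1; order 36: 1.
Total: 1 + 1 + 4 + 1 + 4 + 1 + 4 + 1 + 1 = 18.

18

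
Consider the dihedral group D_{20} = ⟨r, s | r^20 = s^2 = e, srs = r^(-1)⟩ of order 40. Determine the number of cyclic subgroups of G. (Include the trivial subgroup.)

Group the elements of G by the cyclic subgroup they generate; each cyclic subgroup of order d accounts for φ(d) elements.
Cyclic subgroups by order — order 1: 1; order 2: 21; order 4: 1; order 5: 1; order 10: 1; order 20: 1.
Total: 26.

26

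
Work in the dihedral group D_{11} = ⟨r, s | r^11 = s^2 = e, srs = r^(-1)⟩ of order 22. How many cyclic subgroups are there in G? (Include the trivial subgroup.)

A cyclic subgroup of order d is generated by each of its φ(d) elements of order d, so the cyclic subgroups of order d number (#elements of order d)/φ(d).
Cyclic subgroups by order — order 1: 1; order 2: 11; order 11: 1.
Total: 13.

13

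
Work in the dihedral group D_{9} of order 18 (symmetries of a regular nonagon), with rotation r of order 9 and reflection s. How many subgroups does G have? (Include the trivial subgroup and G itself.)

|G| = 18, so by Lagrange every subgroup order divides 18. Divisors: 1, 2, 3, 6, 9, 18.
Subgroups by order — order 1: 1; order 2: 9; order 3: 1; order 6: 3; order 9: 1; order 18: 1.
Total: 1 + 9 + 1 + 3 + 1 + 1 = 16.

16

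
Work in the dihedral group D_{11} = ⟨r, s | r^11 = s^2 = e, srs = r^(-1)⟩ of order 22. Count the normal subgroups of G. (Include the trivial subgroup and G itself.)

G has 14 subgroups. Checking conjugation-invariance by order — order 1: 1/1 normal; order 2: 0/11 normal; order 11: 1/1 normal; order 22: 1/1 normal.
Total normal subgroups: 3.

3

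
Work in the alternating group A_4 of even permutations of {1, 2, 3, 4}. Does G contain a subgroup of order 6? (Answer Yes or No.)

No

6 | 12, so Lagrange does not rule it out; but checking all subgroups of G, none has order 6.
(A_4 is the standard example that the converse of Lagrange fails.)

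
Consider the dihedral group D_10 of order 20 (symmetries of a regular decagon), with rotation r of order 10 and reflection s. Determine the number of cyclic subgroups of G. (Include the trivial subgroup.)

A cyclic subgroup of order d is generated by each of its φ(d) elements of order d, so the cyclic subgroups of order d number (#elements of order d)/φ(d).
Cyclic subgroups by order — order 1: 1; order 2: 11; order 5: 1; order 10: 1.
Total: 14.

14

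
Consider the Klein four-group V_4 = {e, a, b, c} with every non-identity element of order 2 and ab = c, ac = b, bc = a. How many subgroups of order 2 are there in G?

|G| = 4 and 2 | 4, so subgroups of order 2 are possible by Lagrange.
The subgroups of order 2 are: {e, a}; {e, b}; {e, c}.
So G has 3 subgroups of order 2.

3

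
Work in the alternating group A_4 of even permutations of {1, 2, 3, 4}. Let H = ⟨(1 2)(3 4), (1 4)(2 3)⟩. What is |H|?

|⟨(1 2)(3 4)⟩| = 2 and |⟨(1 4)(2 3)⟩| = 2, so |H| is a multiple of lcm(2, 2) = 2 and divides |G| = 12.
Closing under the operation: H = {e, (1 2)(3 4), (1 3)(2 4), (1 4)(2 3)}, so |H| = 4.

4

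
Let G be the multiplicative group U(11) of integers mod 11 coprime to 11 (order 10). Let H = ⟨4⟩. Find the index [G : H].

2

|⟨4⟩| = 5 and |G| = 10.
By Lagrange, [G : H] = |G|/|H| = 10/5 = 2.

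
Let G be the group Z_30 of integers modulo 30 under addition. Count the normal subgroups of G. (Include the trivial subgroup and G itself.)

8

G is abelian, so every subgroup is normal.
G has 8 subgroups in total, hence 8 normal subgroups.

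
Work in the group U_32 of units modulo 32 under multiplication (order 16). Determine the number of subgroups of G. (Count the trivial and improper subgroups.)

11

|G| = 16, so by Lagrange every subgroup order divides 16. Divisors: 1, 2, 4, 8, 16.
Subgroups by order — order 1: 1; order 2: 3; order 4: 3; order 8: 3; order 16: 1.
Total: 1 + 3 + 3 + 3 + 1 = 11.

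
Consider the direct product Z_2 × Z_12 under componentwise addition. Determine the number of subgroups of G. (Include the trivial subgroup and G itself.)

|G| = 24, so by Lagrange every subgroup order divides 24. Divisors: 1, 2, 3, 4, 6, 8, 12, 24.
Subgroups by order — order 1: 1; order 2: 3; order 3: 1; order 4: 3; order 6: 3; order 8: 1; order 12: 3; order 24: 1.
Total: 1 + 3 + 1 + 3 + 3 + 1 + 3 + 1 = 16.

16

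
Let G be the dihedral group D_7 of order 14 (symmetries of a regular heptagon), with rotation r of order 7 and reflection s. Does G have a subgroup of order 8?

No

8 does not divide |G| = 14, so by Lagrange no subgroup of order 8 exists.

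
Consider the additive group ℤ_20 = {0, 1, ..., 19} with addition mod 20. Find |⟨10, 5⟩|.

4

|⟨10⟩| = 2 and |⟨5⟩| = 4, so |H| is a multiple of lcm(2, 4) = 4 and divides |G| = 20.
Closing under the operation: H = {0, 5, 10, 15}, so |H| = 4.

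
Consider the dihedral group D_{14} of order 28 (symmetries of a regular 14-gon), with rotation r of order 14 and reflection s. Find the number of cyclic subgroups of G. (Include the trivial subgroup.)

Group the elements of G by the cyclic subgroup they generate; each cyclic subgroup of order d accounts for φ(d) elements.
Cyclic subgroups by order — order 1: 1; order 2: 15; order 7: 1; order 14: 1.
Total: 18.

18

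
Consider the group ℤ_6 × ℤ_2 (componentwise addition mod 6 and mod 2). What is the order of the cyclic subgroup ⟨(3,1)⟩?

The order of (3,1) in Z_6 × Z_2 is lcm(ord(3) in Z_6, ord(1) in Z_2).
ord(3) = 2 and ord(1) = 2, so |⟨(3,1)⟩| = lcm(2, 2) = 2.

2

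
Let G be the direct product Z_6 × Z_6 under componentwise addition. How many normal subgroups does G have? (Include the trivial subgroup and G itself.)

30

G is abelian, so every subgroup is normal.
G has 30 subgroups in total, hence 30 normal subgroups.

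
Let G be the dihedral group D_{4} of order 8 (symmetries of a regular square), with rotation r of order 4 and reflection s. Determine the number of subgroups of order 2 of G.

|G| = 8 and 2 | 8, so subgroups of order 2 are possible by Lagrange.
The subgroups of order 2 are: {e, r^2}; {e, r^2s}; {e, r^3s}; {e, rs}; … (5 in all).
So G has 5 subgroups of order 2.

5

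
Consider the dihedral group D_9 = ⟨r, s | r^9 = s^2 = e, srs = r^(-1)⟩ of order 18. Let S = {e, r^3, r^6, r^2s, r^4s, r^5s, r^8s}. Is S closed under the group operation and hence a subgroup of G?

|S| = 7 does not divide |G| = 18, so by Lagrange S is not a subgroup.

No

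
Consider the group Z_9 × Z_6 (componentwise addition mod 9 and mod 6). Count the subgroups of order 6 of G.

4

|G| = 54 and 6 | 54, so subgroups of order 6 are possible by Lagrange.
The subgroups of order 6 are: {(0,0), (0,1), (0,2), (0,3), (0,4), (0,5)}; {(0,0), (0,3), (3,0), (3,3), (6,0), (6,3)}; {(0,0), (0,3), (3,1), (3,4), (6,2), (6,5)}; {(0,0), (0,3), (3,2), (3,5), (6,1), (6,4)}.
So G has 4 subgroups of order 6.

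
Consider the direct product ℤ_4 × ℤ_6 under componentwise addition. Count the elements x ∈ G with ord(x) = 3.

2

An element (a,b) has order lcm(ord(a), ord(b)); count pairs with lcm equal to 3.
Enumerating gives 2 such elements.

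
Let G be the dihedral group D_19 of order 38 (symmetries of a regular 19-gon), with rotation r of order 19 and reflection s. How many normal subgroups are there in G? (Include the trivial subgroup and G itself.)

3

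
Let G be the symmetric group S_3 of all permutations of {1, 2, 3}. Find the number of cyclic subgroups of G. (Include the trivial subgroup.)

5

A cyclic subgroup of order d is generated by each of its φ(d) elements of order d, so the cyclic subgroups of order d number (#elements of order d)/φ(d).
Cyclic subgroups by order — order 1: 1; order 2: 3; order 3: 1.
Total: 5.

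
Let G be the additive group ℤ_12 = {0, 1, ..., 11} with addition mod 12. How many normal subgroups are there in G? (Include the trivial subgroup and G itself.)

G is abelian, so every subgroup is normal.
G has 6 subgroups in total, hence 6 normal subgroups.

6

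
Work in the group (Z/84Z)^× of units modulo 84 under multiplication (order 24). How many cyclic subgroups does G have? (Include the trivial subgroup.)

Each element a generates a cyclic subgroup ⟨a⟩; distinct elements may generate the same one (a cyclic group of order d has φ(d) generators).
Cyclic subgroups by order — order 1: 1; order 2: 7; order 3: 1; order 6: 7.
Total: 16.

16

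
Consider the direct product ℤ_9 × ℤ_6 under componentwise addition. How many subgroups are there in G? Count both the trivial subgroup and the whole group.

20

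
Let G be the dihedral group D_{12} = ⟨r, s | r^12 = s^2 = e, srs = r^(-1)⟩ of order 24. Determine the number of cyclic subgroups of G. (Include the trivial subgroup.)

Each element a generates a cyclic subgroup ⟨a⟩; distinct elements may generate the same one (a cyclic group of order d has φ(d) generators).
Cyclic subgroups by order — order 1: 1; order 2: 13; order 3: 1; order 4: 1; order 6: 1; order 12: 1.
Total: 18.

18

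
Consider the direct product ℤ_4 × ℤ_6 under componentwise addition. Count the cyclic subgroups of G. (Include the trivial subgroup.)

Each element a generates a cyclic subgroup ⟨a⟩; distinct elements may generate the same one (a cyclic group of order d has φ(d) generators).
Cyclic subgroups by order — order 1: 1; order 2: 3; order 3: 1; order 4: 2; order 6: 3; order 12: 2.
Total: 12.

12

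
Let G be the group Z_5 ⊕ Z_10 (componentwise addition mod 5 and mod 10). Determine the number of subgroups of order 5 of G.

6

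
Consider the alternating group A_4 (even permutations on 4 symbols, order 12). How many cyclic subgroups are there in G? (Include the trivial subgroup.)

Each element a generates a cyclic subgroup ⟨a⟩; distinct elements may generate the same one (a cyclic group of order d has φ(d) generators).
Cyclic subgroups by order — order 1: 1; order 2: 3; order 3: 4.
Total: 8.

8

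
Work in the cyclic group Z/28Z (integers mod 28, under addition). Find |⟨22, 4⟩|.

14

|⟨22⟩| = 14 and |⟨4⟩| = 7, so |H| is a multiple of lcm(14, 7) = 14 and divides |G| = 28.
Closing under the operation: H = {0, 2, 4, 6, 8, 10, 12, 14, 16, 18, 20, 22, 24, 26}, so |H| = 14.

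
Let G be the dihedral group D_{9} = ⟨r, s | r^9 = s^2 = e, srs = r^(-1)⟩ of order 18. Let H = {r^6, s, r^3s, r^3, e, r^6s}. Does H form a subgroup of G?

|H| = 6 divides |G| = 18, consistent with Lagrange.
H contains the identity, every element's inverse is in H, and H is closed under ·: it is a subgroup.

Yes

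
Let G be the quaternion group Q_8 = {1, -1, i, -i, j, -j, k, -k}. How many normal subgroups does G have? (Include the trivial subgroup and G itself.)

G has 6 subgroups. Checking conjugation-invariance by order — order 1: 1/1 normal; order 2: 1/1 normal; order 4: 3/3 normal; order 8: 1/1 normal.
Total normal subgroups: 6.

6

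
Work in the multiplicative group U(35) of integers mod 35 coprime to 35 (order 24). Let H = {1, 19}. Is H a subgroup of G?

19 ∈ H but its inverse 24 ∉ H, so H is not a subgroup.

No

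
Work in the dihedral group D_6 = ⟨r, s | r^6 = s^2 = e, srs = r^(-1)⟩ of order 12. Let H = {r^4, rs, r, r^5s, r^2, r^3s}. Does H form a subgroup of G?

No

The identity e ∉ H, so H is not a subgroup.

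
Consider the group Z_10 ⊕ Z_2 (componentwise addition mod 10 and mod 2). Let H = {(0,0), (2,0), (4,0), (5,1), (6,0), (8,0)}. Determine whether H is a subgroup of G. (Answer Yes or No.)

|H| = 6 does not divide |G| = 20, so by Lagrange H is not a subgroup.

No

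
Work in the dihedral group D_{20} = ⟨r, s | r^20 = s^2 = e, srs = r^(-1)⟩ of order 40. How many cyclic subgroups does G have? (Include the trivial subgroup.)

26

Each element a generates a cyclic subgroup ⟨a⟩; distinct elements may generate the same one (a cyclic group of order d has φ(d) generators).
Cyclic subgroups by order — order 1: 1; order 2: 21; order 4: 1; order 5: 1; order 10: 1; order 20: 1.
Total: 26.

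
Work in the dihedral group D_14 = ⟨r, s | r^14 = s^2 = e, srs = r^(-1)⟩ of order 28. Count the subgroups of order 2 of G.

15

|G| = 28 and 2 | 28, so subgroups of order 2 are possible by Lagrange.
The subgroups of order 2 are: {e, r^10s}; {e, r^11s}; {e, r^12s}; {e, r^13s}; … (15 in all).
So G has 15 subgroups of order 2.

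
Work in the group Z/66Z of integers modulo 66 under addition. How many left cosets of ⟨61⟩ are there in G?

1

|⟨61⟩| = 66 and |G| = 66.
By Lagrange, [G : H] = |G|/|H| = 66/66 = 1.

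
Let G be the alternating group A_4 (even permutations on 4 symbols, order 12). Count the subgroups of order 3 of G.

4

|G| = 12 and 3 | 12, so subgroups of order 3 are possible by Lagrange.
The subgroups of order 3 are: {e, (1 2 3), (1 3 2)}; {e, (1 2 4), (1 4 2)}; {e, (1 3 4), (1 4 3)}; {e, (2 3 4), (2 4 3)}.
So G has 4 subgroups of order 3.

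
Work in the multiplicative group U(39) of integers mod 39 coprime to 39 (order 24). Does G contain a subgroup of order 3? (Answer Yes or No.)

3 | 24. A subgroup of order 3 is {1, 16, 22}.

Yes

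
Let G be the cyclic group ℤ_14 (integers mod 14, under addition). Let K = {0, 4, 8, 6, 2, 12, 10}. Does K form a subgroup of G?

Yes

|K| = 7 divides |G| = 14, consistent with Lagrange.
K contains the identity, every element's inverse is in K, and K is closed under +: it is a subgroup.
In fact K = ⟨2⟩.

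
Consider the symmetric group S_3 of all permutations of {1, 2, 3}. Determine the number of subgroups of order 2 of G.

3

|G| = 6 and 2 | 6, so subgroups of order 2 are possible by Lagrange.
The subgroups of order 2 are: {e, (1 2)}; {e, (1 3)}; {e, (2 3)}.
So G has 3 subgroups of order 2.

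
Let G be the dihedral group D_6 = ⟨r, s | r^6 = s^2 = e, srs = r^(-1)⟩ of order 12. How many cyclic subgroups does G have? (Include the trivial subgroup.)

10

A cyclic subgroup of order d is generated by each of its φ(d) elements of order d, so the cyclic subgroups of order d number (#elements of order d)/φ(d).
Cyclic subgroups by order — order 1: 1; order 2: 7; order 3: 1; order 6: 1.
Total: 10.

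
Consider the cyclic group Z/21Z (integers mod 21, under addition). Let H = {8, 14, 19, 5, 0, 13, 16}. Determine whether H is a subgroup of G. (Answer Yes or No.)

19 ∈ H but its inverse 2 ∉ H, so H is not a subgroup.

No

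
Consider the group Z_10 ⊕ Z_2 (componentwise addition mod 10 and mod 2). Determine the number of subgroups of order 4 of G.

|G| = 20 and 4 | 20, so subgroups of order 4 are possible by Lagrange.
The subgroups of order 4 are: {(0,0), (0,1), (5,0), (5,1)}.
So G has 1 subgroup of order 4.

1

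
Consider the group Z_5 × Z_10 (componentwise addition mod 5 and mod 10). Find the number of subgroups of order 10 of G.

|G| = 50 and 10 | 50, so subgroups of order 10 are possible by Lagrange.
The subgroups of order 10 are: {(0,0), (0,1), (0,2), (0,3), (0,4), (0,5), (0,6), (0,7), (0,8), (0,9)}; {(0,0), (0,5), (1,0), (1,5), (2,0), (2,5), (3,0), (3,5), (4,0), (4,5)}; {(0,0), (0,5), (1,1), (1,6), (2,2), (2,7), (3,3), (3,8), (4,4), (4,9)}; {(0,0), (0,5), (1,2), (1,7), (2,4), (2,9), (3,1), (3,6), (4,3), (4,8)}; … (6 in all).
So G has 6 subgroups of order 10.

6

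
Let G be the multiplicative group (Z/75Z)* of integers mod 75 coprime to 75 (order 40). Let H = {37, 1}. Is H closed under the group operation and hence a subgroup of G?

No

37 ∈ H but its inverse 73 ∉ H, so H is not a subgroup.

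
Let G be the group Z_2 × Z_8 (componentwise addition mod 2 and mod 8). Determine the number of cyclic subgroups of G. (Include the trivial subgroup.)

8

A cyclic subgroup of order d is generated by each of its φ(d) elements of order d, so the cyclic subgroups of order d number (#elements of order d)/φ(d).
Cyclic subgroups by order — order 1: 1; order 2: 3; order 4: 2; order 8: 2.
Total: 8.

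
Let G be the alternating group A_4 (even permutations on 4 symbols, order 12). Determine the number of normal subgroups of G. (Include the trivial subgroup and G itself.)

3

G has 10 subgroups. Checking conjugation-invariance by order — order 1: 1/1 normal; order 2: 0/3 normal; order 3: 0/4 normal; order 4: 1/1 normal; order 12: 1/1 normal.
Total normal subgroups: 3.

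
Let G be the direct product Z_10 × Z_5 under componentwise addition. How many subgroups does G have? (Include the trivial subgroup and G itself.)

|G| = 50, so by Lagrange every subgroup order divides 50. Divisors: 1, 2, 5, 10, 25, 50.
Subgroups by order — order 1: 1; order 2: 1; order 5: 6; order 10: 6; order 25: 1; order 50: 1.
Total: 1 + 1 + 6 + 6 + 1 + 1 = 16.

16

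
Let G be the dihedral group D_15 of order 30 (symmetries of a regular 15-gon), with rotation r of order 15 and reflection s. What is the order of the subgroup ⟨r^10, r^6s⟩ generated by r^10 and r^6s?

|⟨r^10⟩| = 3 and |⟨r^6s⟩| = 2, so |H| is a multiple of lcm(3, 2) = 6 and divides |G| = 30.
Closing under the operation: H = {e, r^5, r^10, rs, r^6s, r^11s}, so |H| = 6.

6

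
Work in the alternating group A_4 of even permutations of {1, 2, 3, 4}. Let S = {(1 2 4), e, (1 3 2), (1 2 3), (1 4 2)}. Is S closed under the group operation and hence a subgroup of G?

No

|S| = 5 does not divide |G| = 12, so by Lagrange S is not a subgroup.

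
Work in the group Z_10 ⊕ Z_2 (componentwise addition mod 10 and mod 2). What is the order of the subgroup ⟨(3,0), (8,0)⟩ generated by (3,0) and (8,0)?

|⟨(3,0)⟩| = 10 and |⟨(8,0)⟩| = 5, so |H| is a multiple of lcm(10, 5) = 10 and divides |G| = 20.
Closing under the operation: H = {(0,0), (1,0), (2,0), (3,0), (4,0), (5,0), (6,0), (7,0), (8,0), (9,0)}, so |H| = 10.

10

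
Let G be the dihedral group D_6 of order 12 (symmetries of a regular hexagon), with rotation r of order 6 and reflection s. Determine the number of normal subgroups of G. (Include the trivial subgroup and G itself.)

7

G has 16 subgroups. Checking conjugation-invariance by order — order 1: 1/1 normal; order 2: 1/7 normal; order 3: 1/1 normal; order 4: 0/3 normal; order 6: 3/3 normal; order 12: 1/1 normal.
Total normal subgroups: 7.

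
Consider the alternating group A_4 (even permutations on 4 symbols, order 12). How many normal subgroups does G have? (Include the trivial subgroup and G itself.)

G has 10 subgroups. Checking conjugation-invariance by order — order 1: 1/1 normal; order 2: 0/3 normal; order 3: 0/4 normal; order 4: 1/1 normal; order 12: 1/1 normal.
Total normal subgroups: 3.

3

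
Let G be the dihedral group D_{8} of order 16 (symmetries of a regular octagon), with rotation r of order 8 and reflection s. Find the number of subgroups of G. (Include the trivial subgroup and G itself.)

19

|G| = 16, so by Lagrange every subgroup order divides 16. Divisors: 1, 2, 4, 8, 16.
Subgroups by order — order 1: 1; order 2: 9; order 4: 5; order 8: 3; order 16: 1.
Total: 1 + 9 + 5 + 3 + 1 = 19.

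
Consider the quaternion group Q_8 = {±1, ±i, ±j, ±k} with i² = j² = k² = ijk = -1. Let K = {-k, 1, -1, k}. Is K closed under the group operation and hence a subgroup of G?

Yes

|K| = 4 divides |G| = 8, consistent with Lagrange.
K contains the identity, every element's inverse is in K, and K is closed under ·: it is a subgroup.
In fact K = ⟨-k⟩.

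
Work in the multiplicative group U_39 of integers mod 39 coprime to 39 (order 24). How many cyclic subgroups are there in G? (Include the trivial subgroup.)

12

A cyclic subgroup of order d is generated by each of its φ(d) elements of order d, so the cyclic subgroups of order d number (#elements of order d)/φ(d).
Cyclic subgroups by order — order 1: 1; order 2: 3; order 3: 1; order 4: 2; order 6: 3; order 12: 2.
Total: 12.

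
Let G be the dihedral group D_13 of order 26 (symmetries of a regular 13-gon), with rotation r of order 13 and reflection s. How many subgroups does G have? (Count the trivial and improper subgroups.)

16

|G| = 26, so by Lagrange every subgroup order divides 26. Divisors: 1, 2, 13, 26.
Subgroups by order — order 1: 1; order 2: 13; order 13: 1; order 26: 1.
Total: 1 + 13 + 1 + 1 = 16.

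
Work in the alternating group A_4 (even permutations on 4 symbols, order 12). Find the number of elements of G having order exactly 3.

The elements of order 3 are: (2 3 4), (2 4 3), (1 2 3), (1 2 4), (1 3 2), (1 3 4), (1 4 2), (1 4 3).
That's 8.

8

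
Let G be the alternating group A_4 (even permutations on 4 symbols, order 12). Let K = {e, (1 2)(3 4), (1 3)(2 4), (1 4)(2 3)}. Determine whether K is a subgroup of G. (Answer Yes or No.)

Yes

|K| = 4 divides |G| = 12, consistent with Lagrange.
K contains the identity, every element's inverse is in K, and K is closed under ∘: it is a subgroup.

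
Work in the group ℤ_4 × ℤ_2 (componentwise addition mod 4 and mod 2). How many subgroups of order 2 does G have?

|G| = 8 and 2 | 8, so subgroups of order 2 are possible by Lagrange.
The subgroups of order 2 are: {(0,0), (0,1)}; {(0,0), (2,0)}; {(0,0), (2,1)}.
So G has 3 subgroups of order 2.

3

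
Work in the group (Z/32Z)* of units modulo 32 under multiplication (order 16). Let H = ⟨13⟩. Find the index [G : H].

|⟨13⟩| = 8 and |G| = 16.
By Lagrange, [G : H] = |G|/|H| = 16/8 = 2.

2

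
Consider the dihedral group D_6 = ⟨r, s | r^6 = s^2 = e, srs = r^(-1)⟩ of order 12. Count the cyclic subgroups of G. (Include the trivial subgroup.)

10

Each element a generates a cyclic subgroup ⟨a⟩; distinct elements may generate the same one (a cyclic group of order d has φ(d) generators).
Cyclic subgroups by order — order 1: 1; order 2: 7; order 3: 1; order 6: 1.
Total: 10.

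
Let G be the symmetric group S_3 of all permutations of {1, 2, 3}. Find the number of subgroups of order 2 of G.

3

|G| = 6 and 2 | 6, so subgroups of order 2 are possible by Lagrange.
The subgroups of order 2 are: {e, (1 2)}; {e, (1 3)}; {e, (2 3)}.
So G has 3 subgroups of order 2.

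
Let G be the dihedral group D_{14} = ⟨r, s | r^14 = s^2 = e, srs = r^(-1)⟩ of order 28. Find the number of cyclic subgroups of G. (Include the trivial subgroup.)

A cyclic subgroup of order d is generated by each of its φ(d) elements of order d, so the cyclic subgroups of order d number (#elements of order d)/φ(d).
Cyclic subgroups by order — order 1: 1; order 2: 15; order 7: 1; order 14: 1.
Total: 18.

18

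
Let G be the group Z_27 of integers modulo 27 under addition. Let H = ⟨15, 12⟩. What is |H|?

9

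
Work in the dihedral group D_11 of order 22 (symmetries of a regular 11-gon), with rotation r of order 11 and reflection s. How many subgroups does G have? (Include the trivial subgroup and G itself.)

14

|G| = 22, so by Lagrange every subgroup order divides 22. Divisors: 1, 2, 11, 22.
Subgroups by order — order 1: 1; order 2: 11; order 11: 1; order 22: 1.
Total: 1 + 11 + 1 + 1 = 14.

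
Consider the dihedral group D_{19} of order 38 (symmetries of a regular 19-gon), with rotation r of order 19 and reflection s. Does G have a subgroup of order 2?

Yes

2 | 38. A subgroup of order 2 is {e, r^10s}.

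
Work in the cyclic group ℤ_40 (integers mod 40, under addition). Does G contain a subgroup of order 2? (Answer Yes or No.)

Yes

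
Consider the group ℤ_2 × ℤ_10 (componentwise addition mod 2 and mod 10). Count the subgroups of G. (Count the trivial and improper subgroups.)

10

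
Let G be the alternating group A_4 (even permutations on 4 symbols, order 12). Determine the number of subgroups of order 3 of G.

4

|G| = 12 and 3 | 12, so subgroups of order 3 are possible by Lagrange.
The subgroups of order 3 are: {e, (1 2 3), (1 3 2)}; {e, (1 2 4), (1 4 2)}; {e, (1 3 4), (1 4 3)}; {e, (2 3 4), (2 4 3)}.
So G has 4 subgroups of order 3.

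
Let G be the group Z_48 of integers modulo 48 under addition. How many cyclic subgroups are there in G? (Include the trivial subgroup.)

10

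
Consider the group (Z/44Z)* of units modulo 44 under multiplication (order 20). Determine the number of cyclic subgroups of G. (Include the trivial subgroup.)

Each element a generates a cyclic subgroup ⟨a⟩; distinct elements may generate the same one (a cyclic group of order d has φ(d) generators).
Cyclic subgroups by order — order 1: 1; order 2: 3; order 5: 1; order 10: 3.
Total: 8.

8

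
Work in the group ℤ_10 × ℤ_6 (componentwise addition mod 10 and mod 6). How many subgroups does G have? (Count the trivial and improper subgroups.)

20

|G| = 60, so by Lagrange every subgroup order divides 60. Divisors: 1, 2, 3, 4, 5, 6, 10, 12, 15, 20, 30, 60.
Subgroups by order — order 1: 1; order 2: 3; order 3: 1; order 4: 1; order 5: 1; order 6: 3; order 10: 3; order 12: 1; order 15: 1; order 20: 1; order 30: 3; order 60: 1.
Total: 1 + 3 + 1 + 1 + 1 + 3 + 3 + 1 + 1 + 1 + 3 + 1 = 20.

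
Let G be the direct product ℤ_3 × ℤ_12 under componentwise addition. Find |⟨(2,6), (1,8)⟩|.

18

|⟨(2,6)⟩| = 6 and |⟨(1,8)⟩| = 3, so |H| is a multiple of lcm(6, 3) = 6 and divides |G| = 36.
Closing under the operation: H = {(0,0), (0,2), (0,4), (0,6), (0,8), (0,10), (1,0), (1,2), (1,4), (1,6), (1,8), (1,10), (2,0), (2,2), (2,4), (2,6), (2,8), (2,10)}, so |H| = 18.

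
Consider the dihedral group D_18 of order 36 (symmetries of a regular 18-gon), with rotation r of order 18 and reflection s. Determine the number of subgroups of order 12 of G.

3

|G| = 36 and 12 | 36, so subgroups of order 12 are possible by Lagrange.
The subgroups of order 12 are: {e, r^3, r^6, r^9, r^12, r^15, rs, r^4s, r^7s, r^10s, r^13s, r^16s}; {e, r^3, r^6, r^9, r^12, r^15, r^2s, r^5s, r^8s, r^11s, r^14s, r^17s}; {e, r^3, r^6, r^9, r^12, r^15, s, r^3s, r^6s, r^9s, r^12s, r^15s}.
So G has 3 subgroups of order 12.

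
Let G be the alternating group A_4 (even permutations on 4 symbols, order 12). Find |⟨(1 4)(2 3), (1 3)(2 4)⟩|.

4

|⟨(1 4)(2 3)⟩| = 2 and |⟨(1 3)(2 4)⟩| = 2, so |H| is a multiple of lcm(2, 2) = 2 and divides |G| = 12.
Closing under the operation: H = {e, (1 2)(3 4), (1 3)(2 4), (1 4)(2 3)}, so |H| = 4.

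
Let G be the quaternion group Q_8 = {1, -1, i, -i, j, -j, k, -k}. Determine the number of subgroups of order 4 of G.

3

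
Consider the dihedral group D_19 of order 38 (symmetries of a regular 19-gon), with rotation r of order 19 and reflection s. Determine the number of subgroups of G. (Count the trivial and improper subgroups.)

|G| = 38, so by Lagrange every subgroup order divides 38. Divisors: 1, 2, 19, 38.
Subgroups by order — order 1: 1; order 2: 19; order 19: 1; order 38: 1.
Total: 1 + 19 + 1 + 1 = 22.

22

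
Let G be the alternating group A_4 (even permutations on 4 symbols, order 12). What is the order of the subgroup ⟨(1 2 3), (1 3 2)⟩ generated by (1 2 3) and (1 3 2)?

3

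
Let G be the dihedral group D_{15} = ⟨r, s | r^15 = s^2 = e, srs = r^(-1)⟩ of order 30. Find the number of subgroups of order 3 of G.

1

|G| = 30 and 3 | 30, so subgroups of order 3 are possible by Lagrange.
The subgroups of order 3 are: {e, r^5, r^10}.
So G has 1 subgroup of order 3.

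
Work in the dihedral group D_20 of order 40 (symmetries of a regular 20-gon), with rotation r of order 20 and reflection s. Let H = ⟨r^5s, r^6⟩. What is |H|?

|⟨r^5s⟩| = 2 and |⟨r^6⟩| = 10, so |H| is a multiple of lcm(2, 10) = 10 and divides |G| = 40.
Closing under the operation: H = {e, r^2, r^4, r^6, r^8, r^10, r^12, r^14, r^16, r^18, rs, r^3s, r^5s, r^7s, r^9s, r^11s, r^13s, r^15s, r^17s, r^19s}, so |H| = 20.

20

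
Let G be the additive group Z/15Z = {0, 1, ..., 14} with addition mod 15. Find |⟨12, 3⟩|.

5

|⟨12⟩| = 5 and |⟨3⟩| = 5, so |H| is a multiple of lcm(5, 5) = 5 and divides |G| = 15.
Closing under the operation: H = {0, 3, 6, 9, 12}, so |H| = 5.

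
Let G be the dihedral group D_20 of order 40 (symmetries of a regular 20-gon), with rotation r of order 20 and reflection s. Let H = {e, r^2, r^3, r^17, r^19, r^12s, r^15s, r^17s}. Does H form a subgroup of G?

No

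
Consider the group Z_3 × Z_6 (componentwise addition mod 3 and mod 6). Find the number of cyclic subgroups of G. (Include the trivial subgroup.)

A cyclic subgroup of order d is generated by each of its φ(d) elements of order d, so the cyclic subgroups of order d number (#elements of order d)/φ(d).
Cyclic subgroups by order — order 1: 1; order 2: 1; order 3: 4; order 6: 4.
Total: 10.

10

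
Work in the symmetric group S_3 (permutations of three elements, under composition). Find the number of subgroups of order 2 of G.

|G| = 6 and 2 | 6, so subgroups of order 2 are possible by Lagrange.
The subgroups of order 2 are: {e, (1 2)}; {e, (1 3)}; {e, (2 3)}.
So G has 3 subgroups of order 2.

3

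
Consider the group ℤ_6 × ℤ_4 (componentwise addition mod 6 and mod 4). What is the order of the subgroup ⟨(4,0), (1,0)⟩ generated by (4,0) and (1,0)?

|⟨(4,0)⟩| = 3 and |⟨(1,0)⟩| = 6, so |H| is a multiple of lcm(3, 6) = 6 and divides |G| = 24.
Closing under the operation: H = {(0,0), (1,0), (2,0), (3,0), (4,0), (5,0)}, so |H| = 6.

6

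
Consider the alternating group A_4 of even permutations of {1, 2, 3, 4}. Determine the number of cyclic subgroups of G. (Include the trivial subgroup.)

A cyclic subgroup of order d is generated by each of its φ(d) elements of order d, so the cyclic subgroups of order d number (#elements of order d)/φ(d).
Cyclic subgroups by order — order 1: 1; order 2: 3; order 3: 4.
Total: 8.

8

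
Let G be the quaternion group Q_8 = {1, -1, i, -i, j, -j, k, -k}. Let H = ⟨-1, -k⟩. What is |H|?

|⟨-1⟩| = 2 and |⟨-k⟩| = 4, so |H| is a multiple of lcm(2, 4) = 4 and divides |G| = 8.
Closing under the operation: H = {1, -1, k, -k}, so |H| = 4.

4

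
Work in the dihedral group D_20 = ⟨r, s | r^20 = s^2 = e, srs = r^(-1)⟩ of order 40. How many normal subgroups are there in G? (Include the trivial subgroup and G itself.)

9

G has 48 subgroups. Checking conjugation-invariance by order — order 1: 1/1 normal; order 2: 1/21 normal; order 4: 1/11 normal; order 5: 1/1 normal; order 8: 0/5 normal; order 10: 1/5 normal; order 20: 3/3 normal; order 40: 1/1 normal.
Total normal subgroups: 9.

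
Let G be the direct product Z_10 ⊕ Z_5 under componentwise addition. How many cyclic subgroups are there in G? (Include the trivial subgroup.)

14

A cyclic subgroup of order d is generated by each of its φ(d) elements of order d, so the cyclic subgroups of order d number (#elements of order d)/φ(d).
Cyclic subgroups by order — order 1: 1; order 2: 1; order 5: 6; order 10: 6.
Total: 14.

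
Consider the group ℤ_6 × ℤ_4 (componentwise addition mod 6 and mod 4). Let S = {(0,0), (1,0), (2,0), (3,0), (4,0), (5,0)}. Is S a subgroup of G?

|S| = 6 divides |G| = 24, consistent with Lagrange.
S contains the identity, every element's inverse is in S, and S is closed under +: it is a subgroup.
In fact S = ⟨(5,0)⟩.

Yes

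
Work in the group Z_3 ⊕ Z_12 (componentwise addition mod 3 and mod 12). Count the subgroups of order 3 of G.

4

|G| = 36 and 3 | 36, so subgroups of order 3 are possible by Lagrange.
The subgroups of order 3 are: {(0,0), (0,4), (0,8)}; {(0,0), (1,0), (2,0)}; {(0,0), (1,4), (2,8)}; {(0,0), (1,8), (2,4)}.
So G has 4 subgroups of order 3.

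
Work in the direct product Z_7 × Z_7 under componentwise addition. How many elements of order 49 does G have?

An element (a,b) has order lcm(ord(a), ord(b)); count pairs with lcm equal to 49.
Enumerating gives 0 such elements.

0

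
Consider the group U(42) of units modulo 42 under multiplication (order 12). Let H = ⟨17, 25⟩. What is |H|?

|⟨17⟩| = 6 and |⟨25⟩| = 3, so |H| is a multiple of lcm(6, 3) = 6 and divides |G| = 12.
Closing under the operation: H = {1, 5, 17, 25, 37, 41}, so |H| = 6.

6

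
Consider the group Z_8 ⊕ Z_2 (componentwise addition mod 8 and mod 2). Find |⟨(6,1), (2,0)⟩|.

|⟨(6,1)⟩| = 4 and |⟨(2,0)⟩| = 4, so |H| is a multiple of lcm(4, 4) = 4 and divides |G| = 16.
Closing under the operation: H = {(0,0), (0,1), (2,0), (2,1), (4,0), (4,1), (6,0), (6,1)}, so |H| = 8.

8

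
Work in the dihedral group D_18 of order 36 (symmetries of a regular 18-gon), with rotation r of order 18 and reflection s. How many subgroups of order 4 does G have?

|G| = 36 and 4 | 36, so subgroups of order 4 are possible by Lagrange.
The subgroups of order 4 are: {e, r^9, rs, r^10s}; {e, r^9, r^2s, r^11s}; {e, r^9, r^3s, r^12s}; {e, r^9, r^4s, r^13s}; … (9 in all).
So G has 9 subgroups of order 4.

9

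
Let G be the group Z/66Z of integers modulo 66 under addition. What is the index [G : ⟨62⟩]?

2

|⟨62⟩| = 33 and |G| = 66.
By Lagrange, [G : H] = |G|/|H| = 66/33 = 2.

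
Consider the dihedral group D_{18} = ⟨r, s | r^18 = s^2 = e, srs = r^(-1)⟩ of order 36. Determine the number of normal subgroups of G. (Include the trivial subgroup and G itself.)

G has 45 subgroups. Checking conjugation-invariance by order — order 1: 1/1 normal; order 2: 1/19 normal; order 3: 1/1 normal; order 4: 0/9 normal; order 6: 1/7 normal; order 9: 1/1 normal; order 12: 0/3 normal; order 18: 3/3 normal; order 36: 1/1 normal.
Total normal subgroups: 9.

9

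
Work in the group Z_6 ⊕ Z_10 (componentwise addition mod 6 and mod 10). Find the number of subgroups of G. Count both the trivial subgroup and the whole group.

|G| = 60, so by Lagrange every subgroup order divides 60. Divisors: 1, 2, 3, 4, 5, 6, 10, 12, 15, 20, 30, 60.
Subgroups by order — order 1: 1; order 2: 3; order 3: 1; order 4: 1; order 5: 1; order 6: 3; order 10: 3; order 12: 1; order 15: 1; order 20: 1; order 30: 3; order 60: 1.
Total: 1 + 3 + 1 + 1 + 1 + 3 + 3 + 1 + 1 + 1 + 3 + 1 = 20.

20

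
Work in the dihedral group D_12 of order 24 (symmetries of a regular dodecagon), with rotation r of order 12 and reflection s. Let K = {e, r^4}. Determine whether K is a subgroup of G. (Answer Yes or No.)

r^4 ∈ K but its inverse r^8 ∉ K, so K is not a subgroup.

No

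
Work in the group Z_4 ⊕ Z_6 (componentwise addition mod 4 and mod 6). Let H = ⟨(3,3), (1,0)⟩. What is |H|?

8

|⟨(3,3)⟩| = 4 and |⟨(1,0)⟩| = 4, so |H| is a multiple of lcm(4, 4) = 4 and divides |G| = 24.
Closing under the operation: H = {(0,0), (0,3), (1,0), (1,3), (2,0), (2,3), (3,0), (3,3)}, so |H| = 8.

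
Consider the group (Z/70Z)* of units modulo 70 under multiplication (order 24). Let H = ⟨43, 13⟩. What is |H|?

|⟨43⟩| = 4 and |⟨13⟩| = 4, so |H| is a multiple of lcm(4, 4) = 4 and divides |G| = 24.
Closing under the operation: H = {1, 13, 27, 29, 41, 43, 57, 69}, so |H| = 8.

8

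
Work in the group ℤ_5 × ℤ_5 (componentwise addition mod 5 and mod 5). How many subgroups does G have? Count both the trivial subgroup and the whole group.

8

|G| = 25, so by Lagrange every subgroup order divides 25. Divisors: 1, 5, 25.
Subgroups by order — order 1: 1; order 5: 6; order 25: 1.
Total: 1 + 6 + 1 = 8.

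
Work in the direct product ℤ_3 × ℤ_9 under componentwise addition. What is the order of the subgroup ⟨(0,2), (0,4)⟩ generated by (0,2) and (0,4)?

|⟨(0,2)⟩| = 9 and |⟨(0,4)⟩| = 9, so |H| is a multiple of lcm(9, 9) = 9 and divides |G| = 27.
Closing under the operation: H = {(0,0), (0,1), (0,2), (0,3), (0,4), (0,5), (0,6), (0,7), (0,8)}, so |H| = 9.

9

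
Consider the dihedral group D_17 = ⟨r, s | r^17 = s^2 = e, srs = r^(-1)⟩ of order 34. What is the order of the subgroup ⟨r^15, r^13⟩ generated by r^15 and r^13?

17

|⟨r^15⟩| = 17 and |⟨r^13⟩| = 17, so |H| is a multiple of lcm(17, 17) = 17 and divides |G| = 34.
Closing under the operation: H = {e, r, r^2, r^3, r^4, r^5, r^6, r^7, r^8, r^9, r^10, r^11, r^12, r^13, r^14, r^15, r^16}, so |H| = 17.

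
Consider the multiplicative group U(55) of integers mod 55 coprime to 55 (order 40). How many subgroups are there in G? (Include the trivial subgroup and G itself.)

|G| = 40, so by Lagrange every subgroup order divides 40. Divisors: 1, 2, 4, 5, 8, 10, 20, 40.
Subgroups by order — order 1: 1; order 2: 3; order 4: 3; order 5: 1; order 8: 1; order 10: 3; order 20: 3; order 40: 1.
Total: 1 + 3 + 3 + 1 + 1 + 3 + 3 + 1 = 16.

16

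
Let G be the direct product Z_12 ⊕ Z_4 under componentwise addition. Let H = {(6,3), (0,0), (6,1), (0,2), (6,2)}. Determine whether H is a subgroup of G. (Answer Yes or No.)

No

|H| = 5 does not divide |G| = 48, so by Lagrange H is not a subgroup.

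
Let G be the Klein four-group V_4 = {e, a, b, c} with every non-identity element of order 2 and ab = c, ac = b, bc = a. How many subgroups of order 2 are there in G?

|G| = 4 and 2 | 4, so subgroups of order 2 are possible by Lagrange.
The subgroups of order 2 are: {e, a}; {e, b}; {e, c}.
So G has 3 subgroups of order 2.

3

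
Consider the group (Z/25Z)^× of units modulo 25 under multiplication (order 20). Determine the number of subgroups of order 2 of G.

1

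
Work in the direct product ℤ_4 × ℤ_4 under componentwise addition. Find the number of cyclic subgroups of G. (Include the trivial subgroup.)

10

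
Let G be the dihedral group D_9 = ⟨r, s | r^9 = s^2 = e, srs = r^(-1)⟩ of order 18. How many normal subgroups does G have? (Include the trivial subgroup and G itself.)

G has 16 subgroups. Checking conjugation-invariance by order — order 1: 1/1 normal; order 2: 0/9 normal; order 3: 1/1 normal; order 6: 0/3 normal; order 9: 1/1 normal; order 18: 1/1 normal.
Total normal subgroups: 4.

4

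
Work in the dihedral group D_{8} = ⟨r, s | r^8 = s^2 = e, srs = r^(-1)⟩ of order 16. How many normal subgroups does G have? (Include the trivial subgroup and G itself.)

7

G has 19 subgroups. Checking conjugation-invariance by order — order 1: 1/1 normal; order 2: 1/9 normal; order 4: 1/5 normal; order 8: 3/3 normal; order 16: 1/1 normal.
Total normal subgroups: 7.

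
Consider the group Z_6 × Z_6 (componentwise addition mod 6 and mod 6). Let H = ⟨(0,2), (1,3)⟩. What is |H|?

|⟨(0,2)⟩| = 3 and |⟨(1,3)⟩| = 6, so |H| is a multiple of lcm(3, 6) = 6 and divides |G| = 36.
Closing under the operation: H = {(0,0), (0,2), (0,4), (1,1), (1,3), (1,5), (2,0), (2,2), (2,4), (3,1), (3,3), (3,5), (4,0), (4,2), (4,4), (5,1), (5,3), (5,5)}, so |H| = 18.

18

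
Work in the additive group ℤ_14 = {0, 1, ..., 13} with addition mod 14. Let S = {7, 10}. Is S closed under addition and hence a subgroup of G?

The identity 0 ∉ S, so S is not a subgroup.

No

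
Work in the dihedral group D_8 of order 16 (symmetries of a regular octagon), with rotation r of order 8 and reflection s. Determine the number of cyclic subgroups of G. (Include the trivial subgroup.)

Group the elements of G by the cyclic subgroup they generate; each cyclic subgroup of order d accounts for φ(d) elements.
Cyclic subgroups by order — order 1: 1; order 2: 9; order 4: 1; order 8: 1.
Total: 12.

12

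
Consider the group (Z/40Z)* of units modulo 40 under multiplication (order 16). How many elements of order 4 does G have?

8

The elements of order 4 are: 3, 7, 13, 17, 23, 27, 33, 37.
That's 8.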